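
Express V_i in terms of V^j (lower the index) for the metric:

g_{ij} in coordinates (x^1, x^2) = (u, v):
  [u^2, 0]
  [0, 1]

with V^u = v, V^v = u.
V_i = g_{ij} V^j:
V_u = (u^2)(v) + (0)(u) = u^2*v
V_v = (0)(v) + (1)(u) = u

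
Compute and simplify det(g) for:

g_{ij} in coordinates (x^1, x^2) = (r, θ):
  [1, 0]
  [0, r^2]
For a 2×2 metric: det(g) = g_{11}·g_{22} - g_{12}·g_{21}
= (1)·(r^2) - (0)·(0)
= r^2 - 0
det(g) = r^2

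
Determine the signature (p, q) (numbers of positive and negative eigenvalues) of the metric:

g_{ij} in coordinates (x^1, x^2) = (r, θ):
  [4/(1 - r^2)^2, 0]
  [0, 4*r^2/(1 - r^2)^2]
The metric is diagonal, so its eigenvalues are the diagonal entries: 4/(1 - r^2)^2, 4*r^2/(1 - r^2)^2 (at a generic point, where coordinate-dependent entries are positive).
2 positive, 0 negative.
(2, 0) - Riemannian (positive definite)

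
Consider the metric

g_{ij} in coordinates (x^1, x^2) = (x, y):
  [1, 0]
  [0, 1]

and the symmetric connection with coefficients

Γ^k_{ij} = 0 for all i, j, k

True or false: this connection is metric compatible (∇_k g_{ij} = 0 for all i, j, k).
Using ∇_k g_{ij} = ∂_k g_{ij} - Γ^m_{ki} g_{mj} - Γ^m_{kj} g_{im}:
e.g. ∇_y g_{xx} = (0) - (0) - (0) = 0
Every component ∇_k g_{ij} vanishes: the connection is metric compatible.
True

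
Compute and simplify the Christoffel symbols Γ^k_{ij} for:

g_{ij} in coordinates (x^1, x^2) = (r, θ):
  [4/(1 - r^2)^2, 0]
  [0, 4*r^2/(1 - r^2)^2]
Using Γ^k_{ij} = (1/2) g^{km} (∂_i g_{mj} + ∂_j g_{mi} - ∂_m g_{ij}); the metric is diagonal, so only the m = k term contributes.
Non-zero symbols (using the symmetry Γ^k_{ij} = Γ^k_{ji}):
Γ^r_{r r} = (1/2) g^{rr} (∂_r g_{rr} + ∂_r g_{rr} - ∂_r g_{rr}) = (1/2)((1 - r^2)^2/4)((16*r/(1 - r^2)^3) + (16*r/(1 - r^2)^3) - (16*r/(1 - r^2)^3)) = 2*r/(1 - r^2)
Γ^r_{θ θ} = (1/2) g^{rr} (∂_θ g_{rθ} + ∂_θ g_{rθ} - ∂_r g_{θθ}) = (1/2)((1 - r^2)^2/4)((0) + (0) - (-8*(r^3 + r)/(r^2 - 1)^3)) = (r^3 + r)/(r^2 - 1)
Γ^θ_{r θ} = (1/2) g^{θθ} (∂_r g_{θθ} + ∂_θ g_{θr} - ∂_θ g_{rθ}) = (1/2)((1 - r^2)^2/(4*r^2))((-8*(r^3 + r)/(r^2 - 1)^3) + (0) - (0)) = (-r^2 - 1)/(r^3 - r)
All other Christoffel symbols are zero.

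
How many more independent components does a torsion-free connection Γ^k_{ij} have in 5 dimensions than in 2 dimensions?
Independent components in n dimensions: n × n(n+1)/2 = n^2(n+1)/2.
5D: 5 × 15 = 75
2D: 2 × 3 = 6
Difference = 75 - 6 = 69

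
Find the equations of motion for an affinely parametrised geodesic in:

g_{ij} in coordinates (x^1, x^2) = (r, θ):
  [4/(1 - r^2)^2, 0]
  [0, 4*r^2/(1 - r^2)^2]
Geodesic equation: d^2x^k/dλ^2 + Γ^k_{ij} (dx^i/dλ)(dx^j/dλ) = 0.
Non-zero Christoffel symbols:
Γ^r_{r r} = 2*r/(1 - r^2)
Γ^r_{θ θ} = (r^3 + r)/(r^2 - 1)
Γ^θ_{r θ} = (-r^2 - 1)/(r^3 - r)
Substituting (the symmetric pair Γ^k_{ij}, Γ^k_{ji} combines into a factor 2):
d^2r/dλ^2 + (2*r/(1 - r^2)) (dr/dλ)^2 + ((r^3 + r)/(r^2 - 1)) (dθ/dλ)^2 = 0
d^2θ/dλ^2 + ((-2*r^2 - 2)/(r^3 - r)) (dr/dλ)(dθ/dλ) = 0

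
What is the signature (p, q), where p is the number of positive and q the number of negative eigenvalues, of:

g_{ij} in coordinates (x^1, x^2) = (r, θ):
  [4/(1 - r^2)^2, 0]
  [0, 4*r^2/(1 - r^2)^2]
The metric is diagonal, so its eigenvalues are the diagonal entries: 4/(1 - r^2)^2, 4*r^2/(1 - r^2)^2 (at a generic point, where coordinate-dependent entries are positive).
2 positive, 0 negative.
(2, 0) - Riemannian (positive definite)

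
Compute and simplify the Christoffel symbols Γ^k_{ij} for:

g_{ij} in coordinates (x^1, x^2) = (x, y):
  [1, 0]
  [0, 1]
Using Γ^k_{ij} = (1/2) g^{km} (∂_i g_{mj} + ∂_j g_{mi} - ∂_m g_{ij}); the metric is diagonal, so only the m = k term contributes.
Every metric component is constant, so all ∂_m g_{ij} = 0 and every Christoffel symbol vanishes.
All Christoffel symbols are zero.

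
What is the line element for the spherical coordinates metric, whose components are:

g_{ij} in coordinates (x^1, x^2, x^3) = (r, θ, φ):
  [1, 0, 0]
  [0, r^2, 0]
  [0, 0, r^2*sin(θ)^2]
ds^2 = g_{ij} dx^i dx^j; only the non-zero components contribute.
ds^2 = dr^2 + r^2 dθ^2 + r^2*sin(θ)^2 dφ^2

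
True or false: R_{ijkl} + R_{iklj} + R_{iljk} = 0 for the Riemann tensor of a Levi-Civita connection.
This is the first (algebraic) Bianchi identity.
True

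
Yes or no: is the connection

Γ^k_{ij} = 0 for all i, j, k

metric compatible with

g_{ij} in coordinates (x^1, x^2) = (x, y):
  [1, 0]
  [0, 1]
Using ∇_k g_{ij} = ∂_k g_{ij} - Γ^m_{ki} g_{mj} - Γ^m_{kj} g_{im}:
e.g. ∇_x g_{xy} = (0) - (0) - (0) = 0
Every component ∇_k g_{ij} vanishes: the connection is metric compatible.
Yes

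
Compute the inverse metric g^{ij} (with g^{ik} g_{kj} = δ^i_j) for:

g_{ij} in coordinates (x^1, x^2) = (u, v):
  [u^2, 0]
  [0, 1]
The metric is diagonal, so g^{ij} is diagonal with entries 1/g_{ii}: diag(1/(u^2), 1).
g^{ij}:
  [1/u^2, 0]
  [0, 1]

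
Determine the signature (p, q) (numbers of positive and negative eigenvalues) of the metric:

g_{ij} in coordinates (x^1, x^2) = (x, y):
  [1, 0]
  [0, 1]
The metric is diagonal, so its eigenvalues are the diagonal entries: 1, 1 (at a generic point, where coordinate-dependent entries are positive).
2 positive, 0 negative.
(2, 0) - Riemannian (positive definite)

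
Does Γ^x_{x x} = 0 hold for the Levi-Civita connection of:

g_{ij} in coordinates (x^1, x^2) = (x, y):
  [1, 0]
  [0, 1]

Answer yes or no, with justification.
Γ^x_{x x} = (1/2) g^{xx} (∂_x g_{xx} + ∂_x g_{xx} - ∂_x g_{xx}) = (1/2)(1)((0) + (0) - (0)) = 0
This equals the proposed value 0.
Yes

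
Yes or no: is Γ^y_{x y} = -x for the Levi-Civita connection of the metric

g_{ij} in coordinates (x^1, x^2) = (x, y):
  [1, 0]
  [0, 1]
Γ^y_{x y} = (1/2) g^{yy} (∂_x g_{yy} + ∂_y g_{yx} - ∂_y g_{xy}) = (1/2)(1)((0) + (0) - (0)) = 0
This differs from the proposed value -x.
No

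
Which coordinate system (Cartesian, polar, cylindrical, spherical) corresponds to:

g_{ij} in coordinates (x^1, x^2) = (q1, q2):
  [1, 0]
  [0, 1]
All components are constant and the metric is the identity, i.e. orthonormal rectilinear coordinates.
Cartesian (2D) coordinates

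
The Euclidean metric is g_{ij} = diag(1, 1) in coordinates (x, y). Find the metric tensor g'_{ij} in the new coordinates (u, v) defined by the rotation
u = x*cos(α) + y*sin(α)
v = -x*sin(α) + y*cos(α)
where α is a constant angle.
Invert the transformation: x = u*cos(α) - v*sin(α), y = u*sin(α) + v*cos(α)
g'_{ij} = (∂x^k/∂x'^i)(∂x^l/∂x'^j) g_{kl}; with g_{kl} = δ_{kl} this is Σ_k (∂x^k/∂x'^i)(∂x^k/∂x'^j).
Jacobian: ∂x/∂u = cos(α), ∂x/∂v = -sin(α), ∂y/∂u = sin(α), ∂y/∂v = cos(α)
g'_{uu} = (cos(α))(cos(α)) + (sin(α))(sin(α)) = 1
g'_{uv} = (cos(α))(-sin(α)) + (sin(α))(cos(α)) = 0
g'_{vv} = (-sin(α))(-sin(α)) + (cos(α))(cos(α)) = 1
g'_{ij} = diag(1, 1)
The Euclidean metric is invariant under rotations.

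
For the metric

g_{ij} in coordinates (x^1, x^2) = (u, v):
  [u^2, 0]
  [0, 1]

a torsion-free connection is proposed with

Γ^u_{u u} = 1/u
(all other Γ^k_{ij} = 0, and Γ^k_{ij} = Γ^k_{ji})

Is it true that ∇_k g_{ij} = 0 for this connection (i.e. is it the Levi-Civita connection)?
Using ∇_k g_{ij} = ∂_k g_{ij} - Γ^m_{ki} g_{mj} - Γ^m_{kj} g_{im}:
e.g. ∇_u g_{uu} = (2*u) - (u) - (u) = 0
Every component ∇_k g_{ij} vanishes: the connection is metric compatible.
Yes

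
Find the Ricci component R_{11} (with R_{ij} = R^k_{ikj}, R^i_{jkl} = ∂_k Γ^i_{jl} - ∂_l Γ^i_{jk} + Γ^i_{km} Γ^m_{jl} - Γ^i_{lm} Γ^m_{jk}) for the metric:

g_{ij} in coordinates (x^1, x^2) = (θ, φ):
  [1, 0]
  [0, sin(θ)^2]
Non-zero Christoffel symbols (Γ^k_{ij} = Γ^k_{ji}):
Γ^θ_{φ φ} = -sin(2*θ)/2
Γ^φ_{θ φ} = 1/tan(θ)
R^θ_{θ θ θ} = 0 (a repeated index in an antisymmetric pair)
R^φ_{θ φ θ} = ∂_φ Γ^φ_{θ θ} - ∂_θ Γ^φ_{θ φ} + Γ^φ_{φ m} Γ^m_{θ θ} - Γ^φ_{θ m} Γ^m_{θ φ}
  = (0) - (-1/sin(θ)^2) + (0) - (1/tan(θ)^2) = 1
R_{θθ} = R^θ_{θ θ θ} + R^φ_{θ φ θ} = (0) + (1) = 1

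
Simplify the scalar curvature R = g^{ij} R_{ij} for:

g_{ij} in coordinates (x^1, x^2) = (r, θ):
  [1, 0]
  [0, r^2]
Non-zero Christoffel symbols (Γ^k_{ij} = Γ^k_{ji}):
Γ^r_{θ θ} = -r
Γ^θ_{r θ} = 1/r
Ricci tensor (R_{ij} = R^k_{ikj}): R_{rr} = 0, R_{rθ} = 0, R_{θθ} = 0
Inverse metric: g^{rr} = 1, g^{θθ} = 1/r^2
R = g^{ij} R_{ij} = (1)(0) + (1/r^2)(0) = 0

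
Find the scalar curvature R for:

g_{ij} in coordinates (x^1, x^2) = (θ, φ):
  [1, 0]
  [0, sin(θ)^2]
Non-zero Christoffel symbols (Γ^k_{ij} = Γ^k_{ji}):
Γ^θ_{φ φ} = -sin(2*θ)/2
Γ^φ_{θ φ} = 1/tan(θ)
Ricci tensor (R_{ij} = R^k_{ikj}): R_{θθ} = 1, R_{θφ} = 0, R_{φφ} = sin(θ)^2
Inverse metric: g^{θθ} = 1, g^{φφ} = 1/sin(θ)^2
R = g^{ij} R_{ij} = (1)(1) + (1/sin(θ)^2)(sin(θ)^2) = 2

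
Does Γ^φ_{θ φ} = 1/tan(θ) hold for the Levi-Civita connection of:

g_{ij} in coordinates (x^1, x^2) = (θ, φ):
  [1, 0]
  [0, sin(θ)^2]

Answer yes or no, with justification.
Γ^φ_{θ φ} = (1/2) g^{φφ} (∂_θ g_{φφ} + ∂_φ g_{φθ} - ∂_φ g_{θφ}) = (1/2)(1/sin(θ)^2)((sin(2*θ)) + (0) - (0)) = 1/tan(θ)
This equals the proposed value 1/tan(θ).
Yes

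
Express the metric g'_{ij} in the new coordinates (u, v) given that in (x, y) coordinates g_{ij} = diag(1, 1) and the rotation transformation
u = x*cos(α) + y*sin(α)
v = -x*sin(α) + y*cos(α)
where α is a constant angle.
Invert the transformation: x = u*cos(α) - v*sin(α), y = u*sin(α) + v*cos(α)
g'_{ij} = (∂x^k/∂x'^i)(∂x^l/∂x'^j) g_{kl}; with g_{kl} = δ_{kl} this is Σ_k (∂x^k/∂x'^i)(∂x^k/∂x'^j).
Jacobian: ∂x/∂u = cos(α), ∂x/∂v = -sin(α), ∂y/∂u = sin(α), ∂y/∂v = cos(α)
g'_{uu} = (cos(α))(cos(α)) + (sin(α))(sin(α)) = 1
g'_{uv} = (cos(α))(-sin(α)) + (sin(α))(cos(α)) = 0
g'_{vv} = (-sin(α))(-sin(α)) + (cos(α))(cos(α)) = 1
g'_{ij} = diag(1, 1)
The Euclidean metric is invariant under rotations.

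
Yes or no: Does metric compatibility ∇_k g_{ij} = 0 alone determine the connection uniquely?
One also needs vanishing torsion; metric compatibility plus torsion-freeness singles out the Levi-Civita connection.
No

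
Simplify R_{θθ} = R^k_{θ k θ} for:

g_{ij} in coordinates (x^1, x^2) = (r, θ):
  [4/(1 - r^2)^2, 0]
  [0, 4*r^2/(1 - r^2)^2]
Non-zero Christoffel symbols (Γ^k_{ij} = Γ^k_{ji}):
Γ^r_{r r} = 2*r/(1 - r^2)
Γ^r_{θ θ} = (r^3 + r)/(r^2 - 1)
Γ^θ_{r θ} = (-r^2 - 1)/(r^3 - r)
R^r_{θ r θ} = ∂_r Γ^r_{θ θ} - ∂_θ Γ^r_{θ r} + Γ^r_{r m} Γ^m_{θ θ} - Γ^r_{θ m} Γ^m_{θ r}
  = ((r^4 - 4*r^2 - 1)/(r^2 - 1)^2) - (0) + (-2*r^2*(r^2 + 1)/(r^2 - 1)^2) - (-(r^2 + 1)^2/(r^2 - 1)^2) = -4*r^2/(r^2 - 1)^2
R^θ_{θ θ θ} = 0 (a repeated index in an antisymmetric pair)
R_{θθ} = R^r_{θ r θ} + R^θ_{θ θ θ} = (-4*r^2/(r^2 - 1)^2) + (0) = -4*r^2/(r^2 - 1)^2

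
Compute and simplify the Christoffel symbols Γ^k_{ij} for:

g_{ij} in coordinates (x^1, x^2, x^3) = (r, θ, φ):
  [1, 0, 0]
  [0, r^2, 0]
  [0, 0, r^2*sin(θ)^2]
Using Γ^k_{ij} = (1/2) g^{km} (∂_i g_{mj} + ∂_j g_{mi} - ∂_m g_{ij}); the metric is diagonal, so only the m = k term contributes.
Non-zero symbols (using the symmetry Γ^k_{ij} = Γ^k_{ji}):
Γ^r_{θ θ} = (1/2) g^{rr} (∂_θ g_{rθ} + ∂_θ g_{rθ} - ∂_r g_{θθ}) = (1/2)(1)((0) + (0) - (2*r)) = -r
Γ^r_{φ φ} = (1/2) g^{rr} (∂_φ g_{rφ} + ∂_φ g_{rφ} - ∂_r g_{φφ}) = (1/2)(1)((0) + (0) - (2*r*sin(θ)^2)) = -r*sin(θ)^2
Γ^θ_{r θ} = (1/2) g^{θθ} (∂_r g_{θθ} + ∂_θ g_{θr} - ∂_θ g_{rθ}) = (1/2)(1/r^2)((2*r) + (0) - (0)) = 1/r
Γ^θ_{φ φ} = (1/2) g^{θθ} (∂_φ g_{θφ} + ∂_φ g_{θφ} - ∂_θ g_{φφ}) = (1/2)(1/r^2)((0) + (0) - (r^2*sin(2*θ))) = -sin(2*θ)/2
Γ^φ_{r φ} = (1/2) g^{φφ} (∂_r g_{φφ} + ∂_φ g_{φr} - ∂_φ g_{rφ}) = (1/2)(1/(r^2*sin(θ)^2))((2*r*sin(θ)^2) + (0) - (0)) = 1/r
Γ^φ_{θ φ} = (1/2) g^{φφ} (∂_θ g_{φφ} + ∂_φ g_{φθ} - ∂_φ g_{θφ}) = (1/2)(1/(r^2*sin(θ)^2))((r^2*sin(2*θ)) + (0) - (0)) = 1/tan(θ)
All other Christoffel symbols are zero.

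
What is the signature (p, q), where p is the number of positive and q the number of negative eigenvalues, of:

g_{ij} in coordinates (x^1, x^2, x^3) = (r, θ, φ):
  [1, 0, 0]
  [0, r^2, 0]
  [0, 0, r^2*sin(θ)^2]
The metric is diagonal, so its eigenvalues are the diagonal entries: 1, r^2, r^2*sin(θ)^2 (at a generic point, where coordinate-dependent entries are positive).
3 positive, 0 negative.
(3, 0) - Riemannian (positive definite)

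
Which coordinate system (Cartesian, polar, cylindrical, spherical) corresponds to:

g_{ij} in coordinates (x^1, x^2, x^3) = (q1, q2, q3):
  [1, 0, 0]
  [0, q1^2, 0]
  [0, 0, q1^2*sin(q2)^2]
The line element ds^2 = dq1^2 + q1^2 dq2^2 + q1^2 sin(q2)^2 dq3^2 is dr^2 + r^2 dθ^2 + r^2 sin(θ)^2 dφ^2 with q1 = r, q2 = θ, q3 = φ.
spherical coordinates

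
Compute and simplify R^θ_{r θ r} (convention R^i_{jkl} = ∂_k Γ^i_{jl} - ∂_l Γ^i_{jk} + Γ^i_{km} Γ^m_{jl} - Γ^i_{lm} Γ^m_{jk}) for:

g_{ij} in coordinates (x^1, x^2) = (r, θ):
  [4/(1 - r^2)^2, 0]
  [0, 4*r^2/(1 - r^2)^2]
Non-zero Christoffel symbols (Γ^k_{ij} = Γ^k_{ji}):
Γ^r_{r r} = 2*r/(1 - r^2)
Γ^r_{θ θ} = (r^3 + r)/(r^2 - 1)
Γ^θ_{r θ} = (-r^2 - 1)/(r^3 - r)
R^θ_{r θ r} = ∂_θ Γ^θ_{r r} - ∂_r Γ^θ_{r θ} + Γ^θ_{θ m} Γ^m_{r r} - Γ^θ_{r m} Γ^m_{r θ}
  = (0) - ((r^4 + 4*r^2 - 1)/(r^3 - r)^2) + (2*(r^2 + 1)/(r^2 - 1)^2) - ((r^2 + 1)^2/(r^3 - r)^2) = -4/(r^2 - 1)^2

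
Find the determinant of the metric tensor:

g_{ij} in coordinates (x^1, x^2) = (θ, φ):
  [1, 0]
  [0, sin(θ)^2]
For a 2×2 metric: det(g) = g_{11}·g_{22} - g_{12}·g_{21}
= (1)·(sin(θ)^2) - (0)·(0)
= sin(θ)^2 - 0
det(g) = sin(θ)^2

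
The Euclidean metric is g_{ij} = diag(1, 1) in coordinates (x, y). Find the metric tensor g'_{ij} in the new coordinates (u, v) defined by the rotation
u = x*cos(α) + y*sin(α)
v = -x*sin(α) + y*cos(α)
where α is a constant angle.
Invert the transformation: x = u*cos(α) - v*sin(α), y = u*sin(α) + v*cos(α)
g'_{ij} = (∂x^k/∂x'^i)(∂x^l/∂x'^j) g_{kl}; with g_{kl} = δ_{kl} this is Σ_k (∂x^k/∂x'^i)(∂x^k/∂x'^j).
Jacobian: ∂x/∂u = cos(α), ∂x/∂v = -sin(α), ∂y/∂u = sin(α), ∂y/∂v = cos(α)
g'_{uu} = (cos(α))(cos(α)) + (sin(α))(sin(α)) = 1
g'_{uv} = (cos(α))(-sin(α)) + (sin(α))(cos(α)) = 0
g'_{vv} = (-sin(α))(-sin(α)) + (cos(α))(cos(α)) = 1
g'_{ij} = diag(1, 1)
The Euclidean metric is invariant under rotations.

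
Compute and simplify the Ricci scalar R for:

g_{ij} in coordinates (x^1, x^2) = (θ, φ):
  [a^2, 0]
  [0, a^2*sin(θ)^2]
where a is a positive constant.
Non-zero Christoffel symbols (Γ^k_{ij} = Γ^k_{ji}):
Γ^θ_{φ φ} = -sin(2*θ)/2
Γ^φ_{θ φ} = 1/tan(θ)
Ricci tensor (R_{ij} = R^k_{ikj}): R_{θθ} = 1, R_{θφ} = 0, R_{φφ} = sin(θ)^2
Inverse metric: g^{θθ} = 1/a^2, g^{φφ} = 1/(a^2*sin(θ)^2)
R = g^{ij} R_{ij} = (1/a^2)(1) + (1/(a^2*sin(θ)^2))(sin(θ)^2) = 2/a^2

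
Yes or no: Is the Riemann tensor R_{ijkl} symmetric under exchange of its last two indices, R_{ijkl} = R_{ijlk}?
It is antisymmetric in the last pair: R_{ijkl} = -R_{ijlk}.
No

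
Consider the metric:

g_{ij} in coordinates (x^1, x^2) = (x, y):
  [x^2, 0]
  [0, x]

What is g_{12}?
With x^1 = x, x^2 = y, g_{12} = g_{xy} is the row-1, column-2 entry of the matrix.
g_{12} = 0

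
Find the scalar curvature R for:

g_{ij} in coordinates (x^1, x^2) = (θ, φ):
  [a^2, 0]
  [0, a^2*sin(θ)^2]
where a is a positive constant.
Non-zero Christoffel symbols (Γ^k_{ij} = Γ^k_{ji}):
Γ^θ_{φ φ} = -sin(2*θ)/2
Γ^φ_{θ φ} = 1/tan(θ)
Ricci tensor (R_{ij} = R^k_{ikj}): R_{θθ} = 1, R_{θφ} = 0, R_{φφ} = sin(θ)^2
Inverse metric: g^{θθ} = 1/a^2, g^{φφ} = 1/(a^2*sin(θ)^2)
R = g^{ij} R_{ij} = (1/a^2)(1) + (1/(a^2*sin(θ)^2))(sin(θ)^2) = 2/a^2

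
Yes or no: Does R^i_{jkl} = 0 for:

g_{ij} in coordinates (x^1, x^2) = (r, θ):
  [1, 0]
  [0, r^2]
Non-zero Christoffel symbols:
Γ^r_{θ θ} = -r
Γ^θ_{r θ} = 1/r
Ricci tensor: R_{rr} = 0, R_{rθ} = 0, R_{θθ} = 0
All R_{ij} vanish; in 2 dimensions the Riemann tensor is fully determined by the Ricci tensor, so R^i_{jkl} = 0: the metric is flat (curvilinear coordinates on flat space).
Yes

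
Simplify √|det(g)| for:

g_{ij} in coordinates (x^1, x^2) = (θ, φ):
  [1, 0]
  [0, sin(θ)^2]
det(g) = sin(θ)^2
√|det(g)| = sin(θ) (taking 0 < θ < π so that |sin(θ)| = sin(θ))
Volume element: dV = sin(θ) dθ dφ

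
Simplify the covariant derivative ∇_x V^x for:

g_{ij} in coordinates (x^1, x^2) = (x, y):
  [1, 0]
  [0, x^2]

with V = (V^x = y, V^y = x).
Non-zero Christoffel symbols:
Γ^x_{y y} = -x
Γ^y_{x y} = 1/x
∇_x V^x = ∂_x V^x + Γ^x_{x j} V^j
  = (0) + (0)(y) + (0)(x)
  = 0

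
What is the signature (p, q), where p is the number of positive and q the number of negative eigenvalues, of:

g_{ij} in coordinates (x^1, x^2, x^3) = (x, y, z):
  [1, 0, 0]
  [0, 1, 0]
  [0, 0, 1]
The metric is diagonal, so its eigenvalues are the diagonal entries: 1, 1, 1 (at a generic point, where coordinate-dependent entries are positive).
3 positive, 0 negative.
(3, 0) - Riemannian (positive definite)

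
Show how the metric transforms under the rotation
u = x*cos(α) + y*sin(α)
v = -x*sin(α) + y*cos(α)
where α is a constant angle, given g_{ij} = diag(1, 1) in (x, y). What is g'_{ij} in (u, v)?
Invert the transformation: x = u*cos(α) - v*sin(α), y = u*sin(α) + v*cos(α)
g'_{ij} = (∂x^k/∂x'^i)(∂x^l/∂x'^j) g_{kl}; with g_{kl} = δ_{kl} this is Σ_k (∂x^k/∂x'^i)(∂x^k/∂x'^j).
Jacobian: ∂x/∂u = cos(α), ∂x/∂v = -sin(α), ∂y/∂u = sin(α), ∂y/∂v = cos(α)
g'_{uu} = (cos(α))(cos(α)) + (sin(α))(sin(α)) = 1
g'_{uv} = (cos(α))(-sin(α)) + (sin(α))(cos(α)) = 0
g'_{vv} = (-sin(α))(-sin(α)) + (cos(α))(cos(α)) = 1
g'_{ij} = diag(1, 1)
The Euclidean metric is invariant under rotations.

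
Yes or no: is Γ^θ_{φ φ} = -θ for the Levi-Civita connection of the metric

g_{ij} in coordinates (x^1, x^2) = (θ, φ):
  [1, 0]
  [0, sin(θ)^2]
Γ^θ_{φ φ} = (1/2) g^{θθ} (∂_φ g_{θφ} + ∂_φ g_{θφ} - ∂_θ g_{φφ}) = (1/2)(1)((0) + (0) - (sin(2*θ))) = -sin(2*θ)/2
This differs from the proposed value -θ.
No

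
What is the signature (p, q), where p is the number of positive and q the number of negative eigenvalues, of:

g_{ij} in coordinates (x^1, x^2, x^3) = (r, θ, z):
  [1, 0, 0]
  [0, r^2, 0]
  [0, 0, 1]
The metric is diagonal, so its eigenvalues are the diagonal entries: 1, r^2, 1 (at a generic point, where coordinate-dependent entries are positive).
3 positive, 0 negative.
(3, 0) - Riemannian (positive definite)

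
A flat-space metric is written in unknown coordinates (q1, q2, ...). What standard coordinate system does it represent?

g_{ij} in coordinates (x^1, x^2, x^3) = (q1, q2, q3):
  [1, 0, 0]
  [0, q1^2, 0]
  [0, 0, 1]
The line element ds^2 = dq1^2 + q1^2 dq2^2 + dq3^2 is dr^2 + r^2 dθ^2 + dz^2 with q1 = r, q2 = θ, q3 = z.
cylindrical coordinates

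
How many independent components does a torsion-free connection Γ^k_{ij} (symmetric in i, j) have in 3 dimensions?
Γ^k_{ij} has n choices for the upper index and n(n+1)/2 independent symmetric lower index pairs.
Total = 3 × 3×4/2 = 3 × 6 = 18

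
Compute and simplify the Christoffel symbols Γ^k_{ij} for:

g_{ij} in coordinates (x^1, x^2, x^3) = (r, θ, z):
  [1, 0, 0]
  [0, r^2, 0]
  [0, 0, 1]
Using Γ^k_{ij} = (1/2) g^{km} (∂_i g_{mj} + ∂_j g_{mi} - ∂_m g_{ij}); the metric is diagonal, so only the m = k term contributes.
Non-zero symbols (using the symmetry Γ^k_{ij} = Γ^k_{ji}):
Γ^r_{θ θ} = (1/2) g^{rr} (∂_θ g_{rθ} + ∂_θ g_{rθ} - ∂_r g_{θθ}) = (1/2)(1)((0) + (0) - (2*r)) = -r
Γ^θ_{r θ} = (1/2) g^{θθ} (∂_r g_{θθ} + ∂_θ g_{θr} - ∂_θ g_{rθ}) = (1/2)(1/r^2)((2*r) + (0) - (0)) = 1/r
All other Christoffel symbols are zero.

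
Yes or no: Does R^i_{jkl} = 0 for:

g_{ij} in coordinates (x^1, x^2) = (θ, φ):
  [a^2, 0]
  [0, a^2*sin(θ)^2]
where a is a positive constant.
Non-zero Christoffel symbols:
Γ^θ_{φ φ} = -sin(2*θ)/2
Γ^φ_{θ φ} = 1/tan(θ)
Ricci tensor: R_{θθ} = 1, R_{θφ} = 0, R_{φφ} = sin(θ)^2
The Ricci tensor is non-zero, so the Riemann tensor is non-zero: not flat.
No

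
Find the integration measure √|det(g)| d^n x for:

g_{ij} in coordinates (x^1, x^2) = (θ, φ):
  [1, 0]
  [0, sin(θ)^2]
det(g) = sin(θ)^2
√|det(g)| = sin(θ) (taking 0 < θ < π so that |sin(θ)| = sin(θ))
Volume element: dV = sin(θ) dθ dφ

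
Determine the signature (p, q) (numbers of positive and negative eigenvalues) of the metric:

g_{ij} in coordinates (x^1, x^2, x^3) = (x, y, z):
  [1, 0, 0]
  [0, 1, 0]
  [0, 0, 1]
The metric is diagonal, so its eigenvalues are the diagonal entries: 1, 1, 1 (at a generic point, where coordinate-dependent entries are positive).
3 positive, 0 negative.
(3, 0) - Riemannian (positive definite)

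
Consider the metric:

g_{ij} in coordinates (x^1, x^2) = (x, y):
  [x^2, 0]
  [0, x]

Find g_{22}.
With x^1 = x, x^2 = y, g_{22} = g_{yy} is the row-2, column-2 entry of the matrix.
g_{22} = x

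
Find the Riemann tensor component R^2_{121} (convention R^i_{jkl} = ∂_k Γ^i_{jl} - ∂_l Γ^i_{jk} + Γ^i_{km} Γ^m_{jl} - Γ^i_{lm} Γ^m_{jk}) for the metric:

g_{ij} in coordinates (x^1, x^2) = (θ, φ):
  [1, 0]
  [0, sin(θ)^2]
Non-zero Christoffel symbols (Γ^k_{ij} = Γ^k_{ji}):
Γ^θ_{φ φ} = -sin(2*θ)/2
Γ^φ_{θ φ} = 1/tan(θ)
R^φ_{θ φ θ} = ∂_φ Γ^φ_{θ θ} - ∂_θ Γ^φ_{θ φ} + Γ^φ_{φ m} Γ^m_{θ θ} - Γ^φ_{θ m} Γ^m_{θ φ}
  = (0) - (-1/sin(θ)^2) + (0) - (1/tan(θ)^2) = 1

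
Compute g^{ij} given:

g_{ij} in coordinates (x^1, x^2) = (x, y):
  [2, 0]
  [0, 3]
The metric is diagonal, so g^{ij} is diagonal with entries 1/g_{ii}: diag(1/2, 1/3).
g^{ij}:
  [1/2, 0]
  [0, 1/3]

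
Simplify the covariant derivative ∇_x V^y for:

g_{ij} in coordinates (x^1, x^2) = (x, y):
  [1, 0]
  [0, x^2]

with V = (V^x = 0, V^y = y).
Non-zero Christoffel symbols:
Γ^x_{y y} = -x
Γ^y_{x y} = 1/x
∇_x V^y = ∂_x V^y + Γ^y_{x j} V^j
  = (0) + (0)(0) + (1/x)(y)
  = y/x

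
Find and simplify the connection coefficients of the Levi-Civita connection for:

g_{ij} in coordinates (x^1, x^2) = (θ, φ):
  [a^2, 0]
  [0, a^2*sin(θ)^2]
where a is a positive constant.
Using Γ^k_{ij} = (1/2) g^{km} (∂_i g_{mj} + ∂_j g_{mi} - ∂_m g_{ij}); the metric is diagonal, so only the m = k term contributes.
Non-zero symbols (using the symmetry Γ^k_{ij} = Γ^k_{ji}):
Γ^θ_{φ φ} = (1/2) g^{θθ} (∂_φ g_{θφ} + ∂_φ g_{θφ} - ∂_θ g_{φφ}) = (1/2)(1/a^2)((0) + (0) - (a^2*sin(2*θ))) = -sin(2*θ)/2
Γ^φ_{θ φ} = (1/2) g^{φφ} (∂_θ g_{φφ} + ∂_φ g_{φθ} - ∂_φ g_{θφ}) = (1/2)(1/(a^2*sin(θ)^2))((a^2*sin(2*θ)) + (0) - (0)) = 1/tan(θ)
All other Christoffel symbols are zero.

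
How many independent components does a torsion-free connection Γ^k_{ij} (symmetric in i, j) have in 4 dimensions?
Γ^k_{ij} has n choices for the upper index and n(n+1)/2 independent symmetric lower index pairs.
Total = 4 × 4×5/2 = 4 × 10 = 40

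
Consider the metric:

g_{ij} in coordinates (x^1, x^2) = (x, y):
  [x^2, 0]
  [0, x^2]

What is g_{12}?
With x^1 = x, x^2 = y, g_{12} = g_{xy} is the row-1, column-2 entry of the matrix.
g_{12} = 0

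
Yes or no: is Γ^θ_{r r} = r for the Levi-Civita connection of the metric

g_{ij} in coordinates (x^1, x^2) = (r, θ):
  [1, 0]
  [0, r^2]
Γ^θ_{r r} = (1/2) g^{θθ} (∂_r g_{θr} + ∂_r g_{θr} - ∂_θ g_{rr}) = (1/2)(1/r^2)((0) + (0) - (0)) = 0
This differs from the proposed value r.
No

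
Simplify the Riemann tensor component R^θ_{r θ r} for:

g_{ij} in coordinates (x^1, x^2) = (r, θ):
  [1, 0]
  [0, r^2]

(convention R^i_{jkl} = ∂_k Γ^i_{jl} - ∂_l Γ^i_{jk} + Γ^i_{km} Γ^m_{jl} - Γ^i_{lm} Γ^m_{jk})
Non-zero Christoffel symbols (Γ^k_{ij} = Γ^k_{ji}):
Γ^r_{θ θ} = -r
Γ^θ_{r θ} = 1/r
R^θ_{r θ r} = ∂_θ Γ^θ_{r r} - ∂_r Γ^θ_{r θ} + Γ^θ_{θ m} Γ^m_{r r} - Γ^θ_{r m} Γ^m_{r θ}
  = (0) - (-1/r^2) + (0) - (1/r^2) = 0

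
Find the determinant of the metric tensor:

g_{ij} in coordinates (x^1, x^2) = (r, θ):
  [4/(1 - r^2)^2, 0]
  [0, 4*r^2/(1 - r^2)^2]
For a 2×2 metric: det(g) = g_{11}·g_{22} - g_{12}·g_{21}
= (4/(1 - r^2)^2)·(4*r^2/(1 - r^2)^2) - (0)·(0)
= 16*r^2/(1 - r^2)^4 - 0
det(g) = 16*r^2/(1 - r^2)^4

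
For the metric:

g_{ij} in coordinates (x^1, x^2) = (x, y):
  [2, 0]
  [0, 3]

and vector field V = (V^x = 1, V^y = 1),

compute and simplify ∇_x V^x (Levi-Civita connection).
All Christoffel symbols are zero.
∇_x V^x = ∂_x V^x + Γ^x_{x j} V^j
  = (0) + (0)(1) + (0)(1)
  = 0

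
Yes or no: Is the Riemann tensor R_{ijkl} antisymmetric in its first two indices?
R_{ijkl} = -R_{jikl} (follows from metric compatibility).
Yes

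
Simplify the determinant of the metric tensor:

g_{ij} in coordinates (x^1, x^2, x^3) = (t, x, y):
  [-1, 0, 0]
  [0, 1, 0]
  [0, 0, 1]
Diagonal metric: det(g) = g_{11}·g_{22}·g_{33}
= (-1)·(1)·(1)
det(g) = -1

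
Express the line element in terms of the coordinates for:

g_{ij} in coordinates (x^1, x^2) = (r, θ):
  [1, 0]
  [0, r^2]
ds^2 = g_{ij} dx^i dx^j; only the non-zero components contribute.
ds^2 = dr^2 + r^2 dθ^2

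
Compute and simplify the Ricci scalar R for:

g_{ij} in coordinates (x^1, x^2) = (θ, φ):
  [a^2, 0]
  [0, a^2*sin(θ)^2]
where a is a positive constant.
Non-zero Christoffel symbols (Γ^k_{ij} = Γ^k_{ji}):
Γ^θ_{φ φ} = -sin(2*θ)/2
Γ^φ_{θ φ} = 1/tan(θ)
Ricci tensor (R_{ij} = R^k_{ikj}): R_{θθ} = 1, R_{θφ} = 0, R_{φφ} = sin(θ)^2
Inverse metric: g^{θθ} = 1/a^2, g^{φφ} = 1/(a^2*sin(θ)^2)
R = g^{ij} R_{ij} = (1/a^2)(1) + (1/(a^2*sin(θ)^2))(sin(θ)^2) = 2/a^2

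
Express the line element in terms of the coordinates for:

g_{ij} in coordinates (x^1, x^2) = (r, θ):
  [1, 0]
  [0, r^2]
ds^2 = g_{ij} dx^i dx^j; only the non-zero components contribute.
ds^2 = dr^2 + r^2 dθ^2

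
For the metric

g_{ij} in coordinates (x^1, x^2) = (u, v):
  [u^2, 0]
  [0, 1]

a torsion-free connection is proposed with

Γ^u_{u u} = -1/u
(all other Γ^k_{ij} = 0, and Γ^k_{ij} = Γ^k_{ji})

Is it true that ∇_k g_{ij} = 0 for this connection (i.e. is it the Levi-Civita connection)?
Using ∇_k g_{ij} = ∂_k g_{ij} - Γ^m_{ki} g_{mj} - Γ^m_{kj} g_{im}:
∇_u g_{uu} = (2*u) - (-u) - (-u) = 4*u ≠ 0
So the connection is not metric compatible (it is not the Levi-Civita connection).
No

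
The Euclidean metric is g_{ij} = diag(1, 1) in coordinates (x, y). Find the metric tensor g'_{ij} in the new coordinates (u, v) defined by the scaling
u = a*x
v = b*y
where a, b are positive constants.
Invert the transformation: x = u/a, y = v/b
g'_{ij} = (∂x^k/∂x'^i)(∂x^l/∂x'^j) g_{kl}; with g_{kl} = δ_{kl} this is Σ_k (∂x^k/∂x'^i)(∂x^k/∂x'^j).
Jacobian: ∂x/∂u = 1/a, ∂x/∂v = 0, ∂y/∂u = 0, ∂y/∂v = 1/b
g'_{uu} = (1/a)(1/a) + (0)(0) = 1/a^2
g'_{uv} = (1/a)(0) + (0)(1/b) = 0
g'_{vv} = (0)(0) + (1/b)(1/b) = 1/b^2
g'_{ij} = diag(1/a^2, 1/b^2)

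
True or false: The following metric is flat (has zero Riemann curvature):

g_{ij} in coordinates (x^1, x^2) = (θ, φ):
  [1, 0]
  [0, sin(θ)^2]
Non-zero Christoffel symbols:
Γ^θ_{φ φ} = -sin(2*θ)/2
Γ^φ_{θ φ} = 1/tan(θ)
Ricci tensor: R_{θθ} = 1, R_{θφ} = 0, R_{φφ} = sin(θ)^2
The Ricci tensor is non-zero, so the Riemann tensor is non-zero: not flat.
False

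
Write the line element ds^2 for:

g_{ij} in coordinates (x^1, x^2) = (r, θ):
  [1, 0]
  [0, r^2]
ds^2 = g_{ij} dx^i dx^j; only the non-zero components contribute.
ds^2 = dr^2 + r^2 dθ^2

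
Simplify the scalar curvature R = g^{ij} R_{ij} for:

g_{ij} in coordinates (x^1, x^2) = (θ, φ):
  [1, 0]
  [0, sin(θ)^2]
Non-zero Christoffel symbols (Γ^k_{ij} = Γ^k_{ji}):
Γ^θ_{φ φ} = -sin(2*θ)/2
Γ^φ_{θ φ} = 1/tan(θ)
Ricci tensor (R_{ij} = R^k_{ikj}): R_{θθ} = 1, R_{θφ} = 0, R_{φφ} = sin(θ)^2
Inverse metric: g^{θθ} = 1, g^{φφ} = 1/sin(θ)^2
R = g^{ij} R_{ij} = (1)(1) + (1/sin(θ)^2)(sin(θ)^2) = 2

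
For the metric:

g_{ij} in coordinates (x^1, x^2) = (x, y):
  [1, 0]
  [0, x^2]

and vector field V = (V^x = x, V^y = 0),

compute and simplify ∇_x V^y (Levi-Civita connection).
Non-zero Christoffel symbols:
Γ^x_{y y} = -x
Γ^y_{x y} = 1/x
∇_x V^y = ∂_x V^y + Γ^y_{x j} V^j
  = (0) + (0)(x) + (1/x)(0)
  = 0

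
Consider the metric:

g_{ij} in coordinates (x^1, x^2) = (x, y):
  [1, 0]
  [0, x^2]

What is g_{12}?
With x^1 = x, x^2 = y, g_{12} = g_{xy} is the row-1, column-2 entry of the matrix.
g_{12} = 0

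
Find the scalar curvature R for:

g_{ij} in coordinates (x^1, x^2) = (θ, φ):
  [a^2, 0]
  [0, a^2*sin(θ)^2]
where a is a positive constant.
Non-zero Christoffel symbols (Γ^k_{ij} = Γ^k_{ji}):
Γ^θ_{φ φ} = -sin(2*θ)/2
Γ^φ_{θ φ} = 1/tan(θ)
Ricci tensor (R_{ij} = R^k_{ikj}): R_{θθ} = 1, R_{θφ} = 0, R_{φφ} = sin(θ)^2
Inverse metric: g^{θθ} = 1/a^2, g^{φφ} = 1/(a^2*sin(θ)^2)
R = g^{ij} R_{ij} = (1/a^2)(1) + (1/(a^2*sin(θ)^2))(sin(θ)^2) = 2/a^2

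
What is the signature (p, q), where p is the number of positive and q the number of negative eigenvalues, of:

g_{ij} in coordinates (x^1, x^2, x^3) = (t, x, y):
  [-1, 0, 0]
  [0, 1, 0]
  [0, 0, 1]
The metric is diagonal, so its eigenvalues are the diagonal entries: -1, 1, 1 (at a generic point, where coordinate-dependent entries are positive).
2 positive, 1 negative.
(2, 1) - Lorentzian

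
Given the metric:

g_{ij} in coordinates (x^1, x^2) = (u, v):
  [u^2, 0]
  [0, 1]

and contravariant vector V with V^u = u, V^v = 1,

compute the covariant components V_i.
V_i = g_{ij} V^j:
V_u = (u^2)(u) + (0)(1) = u^3
V_v = (0)(u) + (1)(1) = 1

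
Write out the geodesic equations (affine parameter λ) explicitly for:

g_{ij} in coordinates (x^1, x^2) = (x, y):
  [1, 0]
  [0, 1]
Geodesic equation: d^2x^k/dλ^2 + Γ^k_{ij} (dx^i/dλ)(dx^j/dλ) = 0.
All Christoffel symbols vanish, so the geodesics are straight lines:
d^2x/dλ^2 = 0
d^2y/dλ^2 = 0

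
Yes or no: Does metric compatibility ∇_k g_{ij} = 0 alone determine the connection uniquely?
One also needs vanishing torsion; metric compatibility plus torsion-freeness singles out the Levi-Civita connection.
No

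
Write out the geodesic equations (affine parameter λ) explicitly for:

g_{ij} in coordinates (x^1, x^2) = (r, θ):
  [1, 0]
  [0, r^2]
Geodesic equation: d^2x^k/dλ^2 + Γ^k_{ij} (dx^i/dλ)(dx^j/dλ) = 0.
Non-zero Christoffel symbols:
Γ^r_{θ θ} = -r
Γ^θ_{r θ} = 1/r
Substituting (the symmetric pair Γ^k_{ij}, Γ^k_{ji} combines into a factor 2):
d^2r/dλ^2 - r (dθ/dλ)^2 = 0
d^2θ/dλ^2 + (2/r) (dr/dλ)(dθ/dλ) = 0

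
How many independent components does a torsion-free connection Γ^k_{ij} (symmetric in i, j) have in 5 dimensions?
Γ^k_{ij} has n choices for the upper index and n(n+1)/2 independent symmetric lower index pairs.
Total = 5 × 5×6/2 = 5 × 15 = 75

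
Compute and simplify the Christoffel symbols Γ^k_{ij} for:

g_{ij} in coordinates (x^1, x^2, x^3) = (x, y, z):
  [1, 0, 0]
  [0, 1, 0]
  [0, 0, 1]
Using Γ^k_{ij} = (1/2) g^{km} (∂_i g_{mj} + ∂_j g_{mi} - ∂_m g_{ij}); the metric is diagonal, so only the m = k term contributes.
Every metric component is constant, so all ∂_m g_{ij} = 0 and every Christoffel symbol vanishes.
All Christoffel symbols are zero.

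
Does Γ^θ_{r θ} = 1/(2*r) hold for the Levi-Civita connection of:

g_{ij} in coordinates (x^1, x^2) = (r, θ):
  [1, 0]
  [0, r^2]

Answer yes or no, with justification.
Γ^θ_{r θ} = (1/2) g^{θθ} (∂_r g_{θθ} + ∂_θ g_{θr} - ∂_θ g_{rθ}) = (1/2)(1/r^2)((2*r) + (0) - (0)) = 1/r
This differs from the proposed value 1/(2*r).
No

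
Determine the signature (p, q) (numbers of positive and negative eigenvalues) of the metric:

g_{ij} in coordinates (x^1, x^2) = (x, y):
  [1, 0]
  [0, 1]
The metric is diagonal, so its eigenvalues are the diagonal entries: 1, 1 (at a generic point, where coordinate-dependent entries are positive).
2 positive, 0 negative.
(2, 0) - Riemannian (positive definite)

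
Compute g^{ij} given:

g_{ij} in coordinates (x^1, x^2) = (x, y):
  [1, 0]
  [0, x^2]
The metric is diagonal, so g^{ij} is diagonal with entries 1/g_{ii}: diag(1, 1/(x^2)).
g^{ij}:
  [1, 0]
  [0, 1/x^2]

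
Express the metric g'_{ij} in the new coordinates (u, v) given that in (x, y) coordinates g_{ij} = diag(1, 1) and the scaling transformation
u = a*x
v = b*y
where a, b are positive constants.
Invert the transformation: x = u/a, y = v/b
g'_{ij} = (∂x^k/∂x'^i)(∂x^l/∂x'^j) g_{kl}; with g_{kl} = δ_{kl} this is Σ_k (∂x^k/∂x'^i)(∂x^k/∂x'^j).
Jacobian: ∂x/∂u = 1/a, ∂x/∂v = 0, ∂y/∂u = 0, ∂y/∂v = 1/b
g'_{uu} = (1/a)(1/a) + (0)(0) = 1/a^2
g'_{uv} = (1/a)(0) + (0)(1/b) = 0
g'_{vv} = (0)(0) + (1/b)(1/b) = 1/b^2
g'_{ij} = diag(1/a^2, 1/b^2)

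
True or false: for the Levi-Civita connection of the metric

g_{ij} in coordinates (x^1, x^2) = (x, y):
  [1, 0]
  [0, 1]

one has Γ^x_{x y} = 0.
Γ^x_{x y} = (1/2) g^{xx} (∂_x g_{xy} + ∂_y g_{xx} - ∂_x g_{xy}) = (1/2)(1)((0) + (0) - (0)) = 0
This equals the proposed value 0.
True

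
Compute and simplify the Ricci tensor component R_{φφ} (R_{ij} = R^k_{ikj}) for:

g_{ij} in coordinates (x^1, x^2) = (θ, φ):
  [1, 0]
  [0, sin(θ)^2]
Non-zero Christoffel symbols (Γ^k_{ij} = Γ^k_{ji}):
Γ^θ_{φ φ} = -sin(2*θ)/2
Γ^φ_{θ φ} = 1/tan(θ)
R^θ_{φ θ φ} = ∂_θ Γ^θ_{φ φ} - ∂_φ Γ^θ_{φ θ} + Γ^θ_{θ m} Γ^m_{φ φ} - Γ^θ_{φ m} Γ^m_{φ θ}
  = (-cos(2*θ)) - (0) + (0) - (-cos(θ)^2) = sin(θ)^2
R^φ_{φ φ φ} = 0 (a repeated index in an antisymmetric pair)
R_{φφ} = R^θ_{φ θ φ} + R^φ_{φ φ φ} = (sin(θ)^2) + (0) = sin(θ)^2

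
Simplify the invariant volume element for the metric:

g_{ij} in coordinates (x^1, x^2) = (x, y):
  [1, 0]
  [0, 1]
det(g) = 1
√|det(g)| = 1
Volume element: dV = 1 dx dy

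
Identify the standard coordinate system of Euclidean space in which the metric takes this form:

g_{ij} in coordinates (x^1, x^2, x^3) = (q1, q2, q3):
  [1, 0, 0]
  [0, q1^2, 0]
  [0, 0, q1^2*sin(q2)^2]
The line element ds^2 = dq1^2 + q1^2 dq2^2 + q1^2 sin(q2)^2 dq3^2 is dr^2 + r^2 dθ^2 + r^2 sin(θ)^2 dφ^2 with q1 = r, q2 = θ, q3 = φ.
spherical coordinates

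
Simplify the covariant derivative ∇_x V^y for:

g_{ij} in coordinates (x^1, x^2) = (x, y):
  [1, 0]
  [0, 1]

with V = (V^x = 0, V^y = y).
All Christoffel symbols are zero.
∇_x V^y = ∂_x V^y + Γ^y_{x j} V^j
  = (0) + (0)(0) + (0)(y)
  = 0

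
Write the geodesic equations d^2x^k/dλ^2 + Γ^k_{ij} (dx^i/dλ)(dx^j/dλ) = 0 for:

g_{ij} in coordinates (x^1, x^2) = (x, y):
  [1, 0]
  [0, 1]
Geodesic equation: d^2x^k/dλ^2 + Γ^k_{ij} (dx^i/dλ)(dx^j/dλ) = 0.
All Christoffel symbols vanish, so the geodesics are straight lines:
d^2x/dλ^2 = 0
d^2y/dλ^2 = 0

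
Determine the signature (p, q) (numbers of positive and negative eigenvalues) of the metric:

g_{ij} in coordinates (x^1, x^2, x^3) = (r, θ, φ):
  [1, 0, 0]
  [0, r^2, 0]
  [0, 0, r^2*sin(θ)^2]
The metric is diagonal, so its eigenvalues are the diagonal entries: 1, r^2, r^2*sin(θ)^2 (at a generic point, where coordinate-dependent entries are positive).
3 positive, 0 negative.
(3, 0) - Riemannian (positive definite)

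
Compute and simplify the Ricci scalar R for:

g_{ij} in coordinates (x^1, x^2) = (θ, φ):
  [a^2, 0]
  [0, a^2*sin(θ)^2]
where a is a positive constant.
Non-zero Christoffel symbols (Γ^k_{ij} = Γ^k_{ji}):
Γ^θ_{φ φ} = -sin(2*θ)/2
Γ^φ_{θ φ} = 1/tan(θ)
Ricci tensor (R_{ij} = R^k_{ikj}): R_{θθ} = 1, R_{θφ} = 0, R_{φφ} = sin(θ)^2
Inverse metric: g^{θθ} = 1/a^2, g^{φφ} = 1/(a^2*sin(θ)^2)
R = g^{ij} R_{ij} = (1/a^2)(1) + (1/(a^2*sin(θ)^2))(sin(θ)^2) = 2/a^2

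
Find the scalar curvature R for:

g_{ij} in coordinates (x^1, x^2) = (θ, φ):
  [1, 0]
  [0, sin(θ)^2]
Non-zero Christoffel symbols (Γ^k_{ij} = Γ^k_{ji}):
Γ^θ_{φ φ} = -sin(2*θ)/2
Γ^φ_{θ φ} = 1/tan(θ)
Ricci tensor (R_{ij} = R^k_{ikj}): R_{θθ} = 1, R_{θφ} = 0, R_{φφ} = sin(θ)^2
Inverse metric: g^{θθ} = 1, g^{φφ} = 1/sin(θ)^2
R = g^{ij} R_{ij} = (1)(1) + (1/sin(θ)^2)(sin(θ)^2) = 2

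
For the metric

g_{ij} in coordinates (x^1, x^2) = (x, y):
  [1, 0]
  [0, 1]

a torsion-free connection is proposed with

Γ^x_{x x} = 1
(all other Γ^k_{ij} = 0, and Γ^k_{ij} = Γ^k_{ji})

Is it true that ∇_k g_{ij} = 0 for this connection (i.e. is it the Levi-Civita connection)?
Using ∇_k g_{ij} = ∂_k g_{ij} - Γ^m_{ki} g_{mj} - Γ^m_{kj} g_{im}:
∇_x g_{xx} = (0) - (1) - (1) = -2 ≠ 0
So the connection is not metric compatible (it is not the Levi-Civita connection).
No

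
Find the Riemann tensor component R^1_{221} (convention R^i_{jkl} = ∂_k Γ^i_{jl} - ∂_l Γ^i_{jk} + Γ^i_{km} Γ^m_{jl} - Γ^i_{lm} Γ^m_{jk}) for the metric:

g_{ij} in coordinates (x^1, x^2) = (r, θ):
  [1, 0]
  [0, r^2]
Non-zero Christoffel symbols (Γ^k_{ij} = Γ^k_{ji}):
Γ^r_{θ θ} = -r
Γ^θ_{r θ} = 1/r
R^r_{θ θ r} = ∂_θ Γ^r_{θ r} - ∂_r Γ^r_{θ θ} + Γ^r_{θ m} Γ^m_{θ r} - Γ^r_{r m} Γ^m_{θ θ}
  = (0) - (-1) + (-1) - (0) = 0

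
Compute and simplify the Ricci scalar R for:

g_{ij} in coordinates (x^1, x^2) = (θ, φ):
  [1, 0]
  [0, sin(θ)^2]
Non-zero Christoffel symbols (Γ^k_{ij} = Γ^k_{ji}):
Γ^θ_{φ φ} = -sin(2*θ)/2
Γ^φ_{θ φ} = 1/tan(θ)
Ricci tensor (R_{ij} = R^k_{ikj}): R_{θθ} = 1, R_{θφ} = 0, R_{φφ} = sin(θ)^2
Inverse metric: g^{θθ} = 1, g^{φφ} = 1/sin(θ)^2
R = g^{ij} R_{ij} = (1)(1) + (1/sin(θ)^2)(sin(θ)^2) = 2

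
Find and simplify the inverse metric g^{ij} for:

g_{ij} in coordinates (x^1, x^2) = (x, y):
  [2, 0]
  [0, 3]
The metric is diagonal, so g^{ij} is diagonal with entries 1/g_{ii}: diag(1/2, 1/3).
g^{ij}:
  [1/2, 0]
  [0, 1/3]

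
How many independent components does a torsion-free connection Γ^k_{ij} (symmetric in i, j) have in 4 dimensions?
Γ^k_{ij} has n choices for the upper index and n(n+1)/2 independent symmetric lower index pairs.
Total = 4 × 4×5/2 = 4 × 10 = 40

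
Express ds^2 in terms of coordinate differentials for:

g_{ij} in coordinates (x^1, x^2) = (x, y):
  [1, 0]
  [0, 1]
ds^2 = g_{ij} dx^i dx^j; only the non-zero components contribute.
ds^2 = dx^2 + dy^2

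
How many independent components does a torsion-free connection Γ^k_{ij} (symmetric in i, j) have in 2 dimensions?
Γ^k_{ij} has n choices for the upper index and n(n+1)/2 independent symmetric lower index pairs.
Total = 2 × 2×3/2 = 2 × 3 = 6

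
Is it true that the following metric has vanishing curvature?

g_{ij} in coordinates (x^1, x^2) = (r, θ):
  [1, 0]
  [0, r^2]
Non-zero Christoffel symbols:
Γ^r_{θ θ} = -r
Γ^θ_{r θ} = 1/r
Ricci tensor: R_{rr} = 0, R_{rθ} = 0, R_{θθ} = 0
All R_{ij} vanish; in 2 dimensions the Riemann tensor is fully determined by the Ricci tensor, so R^i_{jkl} = 0: the metric is flat (curvilinear coordinates on flat space).
Yes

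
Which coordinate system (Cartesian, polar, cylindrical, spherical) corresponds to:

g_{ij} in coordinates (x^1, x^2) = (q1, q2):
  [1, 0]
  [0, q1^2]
The line element ds^2 = dq1^2 + q1^2 dq2^2 is dr^2 + r^2 dθ^2 with q1 = r, q2 = θ.
polar coordinates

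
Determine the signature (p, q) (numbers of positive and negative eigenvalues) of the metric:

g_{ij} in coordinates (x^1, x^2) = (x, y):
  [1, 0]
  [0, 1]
The metric is diagonal, so its eigenvalues are the diagonal entries: 1, 1 (at a generic point, where coordinate-dependent entries are positive).
2 positive, 0 negative.
(2, 0) - Riemannian (positive definite)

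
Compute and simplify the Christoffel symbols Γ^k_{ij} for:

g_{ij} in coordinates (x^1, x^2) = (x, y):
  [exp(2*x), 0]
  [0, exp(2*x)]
Using Γ^k_{ij} = (1/2) g^{km} (∂_i g_{mj} + ∂_j g_{mi} - ∂_m g_{ij}); the metric is diagonal, so only the m = k term contributes.
Non-zero symbols (using the symmetry Γ^k_{ij} = Γ^k_{ji}):
Γ^x_{x x} = (1/2) g^{xx} (∂_x g_{xx} + ∂_x g_{xx} - ∂_x g_{xx}) = (1/2)(exp(-2*x))((2*exp(2*x)) + (2*exp(2*x)) - (2*exp(2*x))) = 1
Γ^x_{y y} = (1/2) g^{xx} (∂_y g_{xy} + ∂_y g_{xy} - ∂_x g_{yy}) = (1/2)(exp(-2*x))((0) + (0) - (2*exp(2*x))) = -1
Γ^y_{x y} = (1/2) g^{yy} (∂_x g_{yy} + ∂_y g_{yx} - ∂_y g_{xy}) = (1/2)(exp(-2*x))((2*exp(2*x)) + (0) - (0)) = 1
All other Christoffel symbols are zero.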